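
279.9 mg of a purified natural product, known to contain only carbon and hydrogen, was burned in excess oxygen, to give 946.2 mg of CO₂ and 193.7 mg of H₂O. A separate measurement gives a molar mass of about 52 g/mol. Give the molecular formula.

mol C = 0.9462 g CO₂ ÷ 44.009 g/mol = 0.021500 mol
mol H = 2 × 0.1937 g H₂O ÷ 18.015 g/mol = 0.021504 mol
Divide by the smallest (0.021500 mol): C 1.000, H 1.000
Empirical formula: CH
Empirical-formula mass = 13.02 g/mol; 52 ÷ 13.02 ≈ 4, so the molecular formula is C4H4.

C4H4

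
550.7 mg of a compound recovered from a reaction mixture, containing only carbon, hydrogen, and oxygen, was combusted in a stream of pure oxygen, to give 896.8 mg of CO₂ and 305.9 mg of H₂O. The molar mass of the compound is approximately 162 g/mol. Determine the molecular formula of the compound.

mol C = 0.8968 g CO₂ ÷ 44.009 g/mol = 0.020378 mol
mol H = 2 × 0.3059 g H₂O ÷ 18.015 g/mol = 0.033961 mol
mass O = 0.5507 − (0.24476 + 0.034232) = 0.27171 g → mol O = 0.27171 ÷ 15.999 = 0.016983 mol
Divide by the smallest (0.016983 mol): C 1.200, H 2.000, O 1.000
Multiplying each by 5 gives whole numbers: C 6.00, H 10.00, O 5.00
Empirical formula: C6H10O5
Empirical-formula mass = 162.14 g/mol; 162 ÷ 162.14 ≈ 1, so the molecular formula is C6H10O5.

C6H10O5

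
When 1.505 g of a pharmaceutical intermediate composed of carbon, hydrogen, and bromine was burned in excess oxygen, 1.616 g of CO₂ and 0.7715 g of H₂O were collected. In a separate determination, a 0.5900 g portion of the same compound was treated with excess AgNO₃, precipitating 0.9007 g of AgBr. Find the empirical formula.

C3H7Br

mol C = 1.616 g CO₂ ÷ 44.009 g/mol = 0.036720 mol
mol H = 2 × 0.7715 g H₂O ÷ 18.015 g/mol = 0.085651 mol
From the AgBr data: mol Br per gram of compound = (0.9007 ÷ 187.772) ÷ 0.5900 = 0.0081301 mol/g, so in the 1.505 g combustion sample mol Br = 0.012236 mol
Divide by the smallest (0.012236 mol): C 3.001, H 7.000, Br 1.000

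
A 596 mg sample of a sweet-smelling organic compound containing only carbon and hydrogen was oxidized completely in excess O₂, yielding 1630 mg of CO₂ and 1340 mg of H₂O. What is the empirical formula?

CH4

mol C = 1.63 g CO₂ ÷ 44.009 g/mol = 0.03704 mol
mol H = 2 × 1.34 g H₂O ÷ 18.015 g/mol = 0.1488 mol
Divide by the smallest (0.03704 mol): C 1.000, H 4.017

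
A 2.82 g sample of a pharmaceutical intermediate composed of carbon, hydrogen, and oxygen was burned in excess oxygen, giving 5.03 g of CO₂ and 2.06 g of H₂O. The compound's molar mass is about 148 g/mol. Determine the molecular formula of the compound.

mol C = 5.03 g CO₂ ÷ 44.009 g/mol = 0.1143 mol
mol H = 2 × 2.06 g H₂O ÷ 18.015 g/mol = 0.2287 mol
mass O = 2.82 − (1.373 + 0.2305) = 1.217 g → mol O = 1.217 ÷ 15.999 = 0.07605 mol
Divide by the smallest (0.07605 mol): C 1.503, H 3.007, O 1.000
Multiplying each by 2 gives whole numbers: C 3.01, H 6.01, O 2.00
Empirical formula: C3H6O2
Empirical-formula mass = 74.08 g/mol; 148 ÷ 74.08 ≈ 2, so the molecular formula is C6H12O4.

C6H12O4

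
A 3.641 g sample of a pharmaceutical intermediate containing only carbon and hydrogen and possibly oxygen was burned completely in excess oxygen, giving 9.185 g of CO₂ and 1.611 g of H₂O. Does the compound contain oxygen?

yes

mol C = 9.185 g CO₂ ÷ 44.009 g/mol = 0.20871 mol
mol H = 2 × 1.611 g H₂O ÷ 18.015 g/mol = 0.17885 mol
C and H account for only 2.6871 g of the 3.641 g sample; the remaining 0.95393 g must be oxygen.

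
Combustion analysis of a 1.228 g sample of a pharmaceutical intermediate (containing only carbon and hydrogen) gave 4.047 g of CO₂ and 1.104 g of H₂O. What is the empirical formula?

mol C = 4.047 g CO₂ ÷ 44.009 g/mol = 0.091958 mol
mol H = 2 × 1.104 g H₂O ÷ 18.015 g/mol = 0.12256 mol
Divide by the smallest (0.091958 mol): C 1.000, H 1.333
Multiplying each by 3 gives whole numbers: C 3.00, H 4.00

C3H4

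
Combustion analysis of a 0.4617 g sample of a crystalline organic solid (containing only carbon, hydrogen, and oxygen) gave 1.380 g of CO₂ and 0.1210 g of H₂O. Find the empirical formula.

C7H3O

mol C = 1.380 g CO₂ ÷ 44.009 g/mol = 0.031357 mol
mol H = 2 × 0.1210 g H₂O ÷ 18.015 g/mol = 0.013433 mol
mass O = 0.4617 − (0.37663 + 0.013541) = 0.071528 g → mol O = 0.071528 ÷ 15.999 = 0.0044708 mol
Divide by the smallest (0.0044708 mol): C 7.014, H 3.005, O 1.000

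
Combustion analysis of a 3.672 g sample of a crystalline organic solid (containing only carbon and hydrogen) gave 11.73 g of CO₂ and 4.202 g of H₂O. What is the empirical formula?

C4H7

mol C = 11.73 g CO₂ ÷ 44.009 g/mol = 0.26654 mol
mol H = 2 × 4.202 g H₂O ÷ 18.015 g/mol = 0.46650 mol
Divide by the smallest (0.26654 mol): C 1.000, H 1.750
Multiplying each by 4 gives whole numbers: C 4.00, H 7.00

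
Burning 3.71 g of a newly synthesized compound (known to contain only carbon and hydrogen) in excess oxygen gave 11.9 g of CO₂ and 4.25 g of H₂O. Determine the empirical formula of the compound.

mol C = 11.9 g CO₂ ÷ 44.009 g/mol = 0.2704 mol
mol H = 2 × 4.25 g H₂O ÷ 18.015 g/mol = 0.4718 mol
Divide by the smallest (0.2704 mol): C 1.000, H 1.745
Multiplying each by 4 gives whole numbers: C 4.00, H 6.98

C4H7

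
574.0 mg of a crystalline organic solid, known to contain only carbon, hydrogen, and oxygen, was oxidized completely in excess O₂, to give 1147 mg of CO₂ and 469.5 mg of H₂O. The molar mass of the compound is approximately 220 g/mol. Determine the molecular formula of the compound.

mol C = 1.147 g CO₂ ÷ 44.009 g/mol = 0.026063 mol
mol H = 2 × 0.4695 g H₂O ÷ 18.015 g/mol = 0.052123 mol
mass O = 0.5740 − (0.31304 + 0.052540) = 0.20842 g → mol O = 0.20842 ÷ 15.999 = 0.013027 mol
Divide by the smallest (0.013027 mol): C 2.001, H 4.001, O 1.000
Empirical formula: C2H4O
Empirical-formula mass = 44.05 g/mol; 220 ÷ 44.05 ≈ 5, so the molecular formula is C10H20O5.

C10H20O5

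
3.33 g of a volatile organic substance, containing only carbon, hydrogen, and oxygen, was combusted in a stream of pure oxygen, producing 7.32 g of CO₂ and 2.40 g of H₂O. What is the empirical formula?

mol C = 7.32 g CO₂ ÷ 44.009 g/mol = 0.1663 mol
mol H = 2 × 2.40 g H₂O ÷ 18.015 g/mol = 0.2664 mol
mass O = 3.33 − (1.998 + 0.2686) = 1.064 g → mol O = 1.064 ÷ 15.999 = 0.06648 mol
Divide by the smallest (0.06648 mol): C 2.502, H 4.008, O 1.000
Multiplying each by 2 gives whole numbers: C 5.00, H 8.02, O 2.00

C5H8O2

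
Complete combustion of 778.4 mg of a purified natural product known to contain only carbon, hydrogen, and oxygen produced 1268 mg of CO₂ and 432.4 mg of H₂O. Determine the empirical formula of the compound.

mol C = 1.268 g CO₂ ÷ 44.009 g/mol = 0.028812 mol
mol H = 2 × 0.4324 g H₂O ÷ 18.015 g/mol = 0.048004 mol
mass O = 0.7784 − (0.34606 + 0.048388) = 0.38395 g → mol O = 0.38395 ÷ 15.999 = 0.023998 mol
Divide by the smallest (0.023998 mol): C 1.201, H 2.000, O 1.000
Multiplying each by 5 gives whole numbers: C 6.00, H 10.00, O 5.00

C6H10O5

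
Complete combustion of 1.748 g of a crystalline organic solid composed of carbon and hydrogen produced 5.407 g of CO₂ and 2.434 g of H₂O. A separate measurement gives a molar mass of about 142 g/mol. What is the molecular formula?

C10H22

mol C = 5.407 g CO₂ ÷ 44.009 g/mol = 0.12286 mol
mol H = 2 × 2.434 g H₂O ÷ 18.015 g/mol = 0.27022 mol
Divide by the smallest (0.12286 mol): C 1.000, H 2.199
Multiplying each by 5 gives whole numbers: C 5.00, H 11.00
Empirical formula: C5H11
Empirical-formula mass = 71.14 g/mol; 142 ÷ 71.14 ≈ 2, so the molecular formula is C10H22.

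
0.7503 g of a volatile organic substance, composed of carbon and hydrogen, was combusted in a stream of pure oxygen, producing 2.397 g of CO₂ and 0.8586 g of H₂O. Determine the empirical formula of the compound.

C4H7

mol C = 2.397 g CO₂ ÷ 44.009 g/mol = 0.054466 mol
mol H = 2 × 0.8586 g H₂O ÷ 18.015 g/mol = 0.095321 mol
Divide by the smallest (0.054466 mol): C 1.000, H 1.750
Multiplying each by 4 gives whole numbers: C 4.00, H 7.00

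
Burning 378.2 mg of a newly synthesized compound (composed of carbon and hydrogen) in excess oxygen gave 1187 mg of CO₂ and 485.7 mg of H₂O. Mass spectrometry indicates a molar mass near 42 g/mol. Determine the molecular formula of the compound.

mol C = 1.187 g CO₂ ÷ 44.009 g/mol = 0.026972 mol
mol H = 2 × 0.4857 g H₂O ÷ 18.015 g/mol = 0.053922 mol
Divide by the smallest (0.026972 mol): C 1.000, H 1.999
Empirical formula: CH2
Empirical-formula mass = 14.03 g/mol; 42 ÷ 14.03 ≈ 3, so the molecular formula is C3H6.

C3H6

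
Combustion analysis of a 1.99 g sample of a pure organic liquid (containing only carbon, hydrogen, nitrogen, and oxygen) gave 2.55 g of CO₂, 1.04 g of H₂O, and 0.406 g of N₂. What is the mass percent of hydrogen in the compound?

5.8%

mol C = 2.55 g CO₂ ÷ 44.009 g/mol = 0.05794 mol
mol H = 2 × 1.04 g H₂O ÷ 18.015 g/mol = 0.1155 mol
mol N = 2 × 0.406 g N₂ ÷ 28.014 g/mol = 0.02899 mol
mass O = 1.99 − (0.6959 + 0.1164 + 0.4060) = 0.7717 g → mol O = 0.7717 ÷ 15.999 = 0.04823 mol
mass % H = 0.1164 g ÷ 1.99 g × 100%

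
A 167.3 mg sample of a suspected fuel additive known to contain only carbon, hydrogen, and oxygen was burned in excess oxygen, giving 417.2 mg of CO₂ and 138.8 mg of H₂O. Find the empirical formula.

C8H13O2

mol C = 0.4172 g CO₂ ÷ 44.009 g/mol = 0.0094799 mol
mol H = 2 × 0.1388 g H₂O ÷ 18.015 g/mol = 0.015409 mol
mass O = 0.1673 − (0.11386 + 0.015533) = 0.037905 g → mol O = 0.037905 ÷ 15.999 = 0.0023692 mol
Divide by the smallest (0.0023692 mol): C 4.001, H 6.504, O 1.000
Multiplying each by 2 gives whole numbers: C 8.00, H 13.01, O 2.00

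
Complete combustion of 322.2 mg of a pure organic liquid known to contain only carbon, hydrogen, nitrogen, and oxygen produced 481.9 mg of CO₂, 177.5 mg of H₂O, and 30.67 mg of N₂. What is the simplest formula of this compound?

C5H9NO4

mol C = 0.4819 g CO₂ ÷ 44.009 g/mol = 0.010950 mol
mol H = 2 × 0.1775 g H₂O ÷ 18.015 g/mol = 0.019706 mol
mol N = 2 × 0.03067 g N₂ ÷ 28.014 g/mol = 0.0021896 mol
mass O = 0.3222 − (0.13152 + 0.019863 + 0.030670) = 0.14015 g → mol O = 0.14015 ÷ 15.999 = 0.0087597 mol
Divide by the smallest (0.0021896 mol): C 5.001, H 9.000, N 1.000, O 4.001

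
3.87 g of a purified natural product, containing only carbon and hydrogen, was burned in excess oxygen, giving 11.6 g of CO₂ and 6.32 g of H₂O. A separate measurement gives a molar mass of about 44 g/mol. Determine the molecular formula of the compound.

C3H8

mol C = 11.6 g CO₂ ÷ 44.009 g/mol = 0.2636 mol
mol H = 2 × 6.32 g H₂O ÷ 18.015 g/mol = 0.7016 mol
Divide by the smallest (0.2636 mol): C 1.000, H 2.662
Multiplying each by 3 gives whole numbers: C 3.00, H 7.99
Empirical formula: C3H8
Empirical-formula mass = 44.10 g/mol; 44 ÷ 44.10 ≈ 1, so the molecular formula is C3H8.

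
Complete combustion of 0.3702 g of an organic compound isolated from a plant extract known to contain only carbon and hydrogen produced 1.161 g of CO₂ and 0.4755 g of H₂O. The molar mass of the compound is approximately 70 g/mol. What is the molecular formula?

mol C = 1.161 g CO₂ ÷ 44.009 g/mol = 0.026381 mol
mol H = 2 × 0.4755 g H₂O ÷ 18.015 g/mol = 0.052789 mol
Divide by the smallest (0.026381 mol): C 1.000, H 2.001
Empirical formula: CH2
Empirical-formula mass = 14.03 g/mol; 70 ÷ 14.03 ≈ 5, so the molecular formula is C5H10.

C5H10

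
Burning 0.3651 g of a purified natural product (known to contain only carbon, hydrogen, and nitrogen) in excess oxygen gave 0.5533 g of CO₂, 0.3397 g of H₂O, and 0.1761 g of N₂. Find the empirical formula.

CH3N

mol C = 0.5533 g CO₂ ÷ 44.009 g/mol = 0.012572 mol
mol H = 2 × 0.3397 g H₂O ÷ 18.015 g/mol = 0.037713 mol
mol N = 2 × 0.1761 g N₂ ÷ 28.014 g/mol = 0.012572 mol
Divide by the smallest (0.012572 mol): C 1.000, H 3.000, N 1.000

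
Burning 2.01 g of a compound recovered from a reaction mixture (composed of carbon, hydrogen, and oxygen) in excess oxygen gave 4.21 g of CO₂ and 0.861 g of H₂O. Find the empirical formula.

mol C = 4.21 g CO₂ ÷ 44.009 g/mol = 0.09566 mol
mol H = 2 × 0.861 g H₂O ÷ 18.015 g/mol = 0.09559 mol
mass O = 2.01 − (1.149 + 0.09635) = 0.7646 g → mol O = 0.7646 ÷ 15.999 = 0.04779 mol
Divide by the smallest (0.04779 mol): C 2.002, H 2.000, O 1.000

C2H2O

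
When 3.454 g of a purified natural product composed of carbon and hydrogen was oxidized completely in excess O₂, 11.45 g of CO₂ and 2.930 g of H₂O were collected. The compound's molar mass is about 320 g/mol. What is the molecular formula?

C24H30

mol C = 11.45 g CO₂ ÷ 44.009 g/mol = 0.26017 mol
mol H = 2 × 2.930 g H₂O ÷ 18.015 g/mol = 0.32528 mol
Divide by the smallest (0.26017 mol): C 1.000, H 1.250
Multiplying each by 4 gives whole numbers: C 4.00, H 5.00
Empirical formula: C4H5
Empirical-formula mass = 53.08 g/mol; 320 ÷ 53.08 ≈ 6, so the molecular formula is C24H30.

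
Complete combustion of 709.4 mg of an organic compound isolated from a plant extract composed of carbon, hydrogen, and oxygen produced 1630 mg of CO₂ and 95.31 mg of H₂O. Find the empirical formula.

C7H2O3

mol C = 1.630 g CO₂ ÷ 44.009 g/mol = 0.037038 mol
mol H = 2 × 0.09531 g H₂O ÷ 18.015 g/mol = 0.010581 mol
mass O = 0.7094 − (0.44486 + 0.010666) = 0.25387 g → mol O = 0.25387 ÷ 15.999 = 0.015868 mol
Divide by the smallest (0.010581 mol): C 3.500, H 1.000, O 1.500
Multiplying each by 2 gives whole numbers: C 7.00, H 2.00, O 3.00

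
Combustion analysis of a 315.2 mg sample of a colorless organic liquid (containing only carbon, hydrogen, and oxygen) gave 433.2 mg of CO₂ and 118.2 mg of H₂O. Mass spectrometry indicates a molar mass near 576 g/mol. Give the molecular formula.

C18H24O21

mol C = 0.4332 g CO₂ ÷ 44.009 g/mol = 0.0098434 mol
mol H = 2 × 0.1182 g H₂O ÷ 18.015 g/mol = 0.013122 mol
mass O = 0.3152 − (0.11823 + 0.013227) = 0.18374 g → mol O = 0.18374 ÷ 15.999 = 0.011485 mol
Divide by the smallest (0.0098434 mol): C 1.000, H 1.333, O 1.167
Multiplying each by 6 gives whole numbers: C 6.00, H 8.00, O 7.00
Empirical formula: C6H8O7
Empirical-formula mass = 192.12 g/mol; 576 ÷ 192.12 ≈ 3, so the molecular formula is C18H24O21.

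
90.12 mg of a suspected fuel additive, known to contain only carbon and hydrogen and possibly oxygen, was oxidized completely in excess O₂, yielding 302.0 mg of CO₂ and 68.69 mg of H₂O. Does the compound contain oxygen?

mol C = 0.3020 g CO₂ ÷ 44.009 g/mol = 0.0068622 mol
mol H = 2 × 0.06869 g H₂O ÷ 18.015 g/mol = 0.0076259 mol
C and H together account for 0.090109 g — essentially the entire 0.09012 g sample — so the compound contains no oxygen.

no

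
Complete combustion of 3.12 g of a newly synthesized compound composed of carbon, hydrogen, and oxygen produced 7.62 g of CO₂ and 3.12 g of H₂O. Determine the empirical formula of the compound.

mol C = 7.62 g CO₂ ÷ 44.009 g/mol = 0.1731 mol
mol H = 2 × 3.12 g H₂O ÷ 18.015 g/mol = 0.3464 mol
mass O = 3.12 − (2.080 + 0.3491) = 0.6912 g → mol O = 0.6912 ÷ 15.999 = 0.04320 mol
Divide by the smallest (0.04320 mol): C 4.008, H 8.018, O 1.000

C4H8O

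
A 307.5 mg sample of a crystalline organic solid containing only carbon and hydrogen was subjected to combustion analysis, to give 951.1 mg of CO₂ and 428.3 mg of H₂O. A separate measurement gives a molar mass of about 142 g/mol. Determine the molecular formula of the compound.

C10H22

mol C = 0.9511 g CO₂ ÷ 44.009 g/mol = 0.021611 mol
mol H = 2 × 0.4283 g H₂O ÷ 18.015 g/mol = 0.047549 mol
Divide by the smallest (0.021611 mol): C 1.000, H 2.200
Multiplying each by 5 gives whole numbers: C 5.00, H 11.00
Empirical formula: C5H11
Empirical-formula mass = 71.14 g/mol; 142 ÷ 71.14 ≈ 2, so the molecular formula is C10H22.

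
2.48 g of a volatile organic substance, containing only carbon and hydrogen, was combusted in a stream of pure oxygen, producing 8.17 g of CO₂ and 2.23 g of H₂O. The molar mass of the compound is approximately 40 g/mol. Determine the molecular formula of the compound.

C3H4

mol C = 8.17 g CO₂ ÷ 44.009 g/mol = 0.1856 mol
mol H = 2 × 2.23 g H₂O ÷ 18.015 g/mol = 0.2476 mol
Divide by the smallest (0.1856 mol): C 1.000, H 1.334
Multiplying each by 3 gives whole numbers: C 3.00, H 4.00
Empirical formula: C3H4
Empirical-formula mass = 40.06 g/mol; 40 ÷ 40.06 ≈ 1, so the molecular formula is C3H4.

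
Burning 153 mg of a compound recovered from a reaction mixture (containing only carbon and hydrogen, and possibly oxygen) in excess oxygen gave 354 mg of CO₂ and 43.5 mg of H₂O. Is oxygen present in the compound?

mol C = 0.354 g CO₂ ÷ 44.009 g/mol = 0.008044 mol
mol H = 2 × 0.0435 g H₂O ÷ 18.015 g/mol = 0.004829 mol
C and H account for only 0.1015 g of the 0.153 g sample; the remaining 0.05152 g must be oxygen.

yes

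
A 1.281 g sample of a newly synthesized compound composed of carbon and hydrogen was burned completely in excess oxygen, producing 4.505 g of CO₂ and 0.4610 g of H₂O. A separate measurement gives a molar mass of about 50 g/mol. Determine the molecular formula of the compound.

mol C = 4.505 g CO₂ ÷ 44.009 g/mol = 0.10237 mol
mol H = 2 × 0.4610 g H₂O ÷ 18.015 g/mol = 0.051180 mol
Divide by the smallest (0.051180 mol): C 2.000, H 1.000
Empirical formula: C2H
Empirical-formula mass = 25.03 g/mol; 50 ÷ 25.03 ≈ 2, so the molecular formula is C4H2.

C4H2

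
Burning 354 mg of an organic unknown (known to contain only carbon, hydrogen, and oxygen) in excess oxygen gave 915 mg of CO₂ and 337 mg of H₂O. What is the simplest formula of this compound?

mol C = 0.915 g CO₂ ÷ 44.009 g/mol = 0.02079 mol
mol H = 2 × 0.337 g H₂O ÷ 18.015 g/mol = 0.03741 mol
mass O = 0.354 − (0.2497 + 0.03771) = 0.06656 g → mol O = 0.06656 ÷ 15.999 = 0.004161 mol
Divide by the smallest (0.004161 mol): C 4.997, H 8.992, O 1.000

C5H9O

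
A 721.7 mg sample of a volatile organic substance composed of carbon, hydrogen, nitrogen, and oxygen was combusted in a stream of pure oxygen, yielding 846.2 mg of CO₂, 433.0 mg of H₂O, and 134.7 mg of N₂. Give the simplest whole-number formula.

mol C = 0.8462 g CO₂ ÷ 44.009 g/mol = 0.019228 mol
mol H = 2 × 0.4330 g H₂O ÷ 18.015 g/mol = 0.048071 mol
mol N = 2 × 0.1347 g N₂ ÷ 28.014 g/mol = 0.0096166 mol
mass O = 0.7217 − (0.23095 + 0.048456 + 0.13470) = 0.30760 g → mol O = 0.30760 ÷ 15.999 = 0.019226 mol
Divide by the smallest (0.0096166 mol): C 1.999, H 4.999, N 1.000, O 1.999

C2H5NO2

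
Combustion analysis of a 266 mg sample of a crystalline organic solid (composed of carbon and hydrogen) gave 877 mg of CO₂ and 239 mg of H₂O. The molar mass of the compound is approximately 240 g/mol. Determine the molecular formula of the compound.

C18H24

mol C = 0.877 g CO₂ ÷ 44.009 g/mol = 0.01993 mol
mol H = 2 × 0.239 g H₂O ÷ 18.015 g/mol = 0.02653 mol
Divide by the smallest (0.01993 mol): C 1.000, H 1.331
Multiplying each by 3 gives whole numbers: C 3.00, H 3.99
Empirical formula: C3H4
Empirical-formula mass = 40.06 g/mol; 240 ÷ 40.06 ≈ 6, so the molecular formula is C18H24.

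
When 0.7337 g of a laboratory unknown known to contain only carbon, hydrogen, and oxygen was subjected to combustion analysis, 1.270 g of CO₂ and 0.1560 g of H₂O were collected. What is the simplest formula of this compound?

C5H3O4

mol C = 1.270 g CO₂ ÷ 44.009 g/mol = 0.028858 mol
mol H = 2 × 0.1560 g H₂O ÷ 18.015 g/mol = 0.017319 mol
mass O = 0.7337 − (0.34661 + 0.017457) = 0.36963 g → mol O = 0.36963 ÷ 15.999 = 0.023103 mol
Divide by the smallest (0.017319 mol): C 1.666, H 1.000, O 1.334
Multiplying each by 3 gives whole numbers: C 5.00, H 3.00, O 4.00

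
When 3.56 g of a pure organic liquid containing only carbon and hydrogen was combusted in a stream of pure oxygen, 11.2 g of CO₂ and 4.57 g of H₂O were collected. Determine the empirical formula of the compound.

mol C = 11.2 g CO₂ ÷ 44.009 g/mol = 0.2545 mol
mol H = 2 × 4.57 g H₂O ÷ 18.015 g/mol = 0.5074 mol
Divide by the smallest (0.2545 mol): C 1.000, H 1.994

CH2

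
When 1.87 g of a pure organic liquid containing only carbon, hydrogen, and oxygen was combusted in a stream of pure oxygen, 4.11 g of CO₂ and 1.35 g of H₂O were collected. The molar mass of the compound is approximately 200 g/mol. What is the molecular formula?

mol C = 4.11 g CO₂ ÷ 44.009 g/mol = 0.09339 mol
mol H = 2 × 1.35 g H₂O ÷ 18.015 g/mol = 0.1499 mol
mass O = 1.87 − (1.122 + 0.1511) = 0.5972 g → mol O = 0.5972 ÷ 15.999 = 0.03733 mol
Divide by the smallest (0.03733 mol): C 2.502, H 4.015, O 1.000
Multiplying each by 2 gives whole numbers: C 5.00, H 8.03, O 2.00
Empirical formula: C5H8O2
Empirical-formula mass = 100.12 g/mol; 200 ÷ 100.12 ≈ 2, so the molecular formula is C10H16O4.

C10H16O4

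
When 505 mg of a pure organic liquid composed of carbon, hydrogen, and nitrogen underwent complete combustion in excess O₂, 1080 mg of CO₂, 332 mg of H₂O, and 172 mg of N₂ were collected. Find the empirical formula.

C2H3N

mol C = 1.08 g CO₂ ÷ 44.009 g/mol = 0.02454 mol
mol H = 2 × 0.332 g H₂O ÷ 18.015 g/mol = 0.03686 mol
mol N = 2 × 0.172 g N₂ ÷ 28.014 g/mol = 0.01228 mol
Divide by the smallest (0.01228 mol): C 1.998, H 3.002, N 1.000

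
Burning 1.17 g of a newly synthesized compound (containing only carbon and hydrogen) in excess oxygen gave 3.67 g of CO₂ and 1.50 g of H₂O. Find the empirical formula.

CH2

mol C = 3.67 g CO₂ ÷ 44.009 g/mol = 0.08339 mol
mol H = 2 × 1.50 g H₂O ÷ 18.015 g/mol = 0.1665 mol
Divide by the smallest (0.08339 mol): C 1.000, H 1.997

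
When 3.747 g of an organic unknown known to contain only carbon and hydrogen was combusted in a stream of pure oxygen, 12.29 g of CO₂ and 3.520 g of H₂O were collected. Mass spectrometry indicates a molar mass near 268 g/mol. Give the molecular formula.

mol C = 12.29 g CO₂ ÷ 44.009 g/mol = 0.27926 mol
mol H = 2 × 3.520 g H₂O ÷ 18.015 g/mol = 0.39079 mol
Divide by the smallest (0.27926 mol): C 1.000, H 1.399
Multiplying each by 5 gives whole numbers: C 5.00, H 7.00
Empirical formula: C5H7
Empirical-formula mass = 67.11 g/mol; 268 ÷ 67.11 ≈ 4, so the molecular formula is C20H28.

C20H28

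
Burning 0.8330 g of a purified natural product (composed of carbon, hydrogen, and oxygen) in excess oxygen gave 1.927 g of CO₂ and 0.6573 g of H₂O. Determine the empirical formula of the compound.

C3H5O

mol C = 1.927 g CO₂ ÷ 44.009 g/mol = 0.043786 mol
mol H = 2 × 0.6573 g H₂O ÷ 18.015 g/mol = 0.072973 mol
mass O = 0.8330 − (0.52592 + 0.073556) = 0.23352 g → mol O = 0.23352 ÷ 15.999 = 0.014596 mol
Divide by the smallest (0.014596 mol): C 3.000, H 4.999, O 1.000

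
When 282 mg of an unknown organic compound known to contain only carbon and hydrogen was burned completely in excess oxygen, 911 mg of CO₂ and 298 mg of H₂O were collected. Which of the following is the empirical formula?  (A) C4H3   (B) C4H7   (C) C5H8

mol C = 0.911 g CO₂ ÷ 44.009 g/mol = 0.02070 mol
mol H = 2 × 0.298 g H₂O ÷ 18.015 g/mol = 0.03308 mol
Divide by the smallest (0.02070 mol): C 1.000, H 1.598
Multiplying each by 5 gives whole numbers: C 5.00, H 7.99

(C) C5H8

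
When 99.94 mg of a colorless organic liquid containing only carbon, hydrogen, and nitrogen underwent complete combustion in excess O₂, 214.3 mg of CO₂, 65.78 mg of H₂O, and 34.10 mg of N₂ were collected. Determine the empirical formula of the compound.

mol C = 0.2143 g CO₂ ÷ 44.009 g/mol = 0.0048695 mol
mol H = 2 × 0.06578 g H₂O ÷ 18.015 g/mol = 0.0073028 mol
mol N = 2 × 0.03410 g N₂ ÷ 28.014 g/mol = 0.0024345 mol
Divide by the smallest (0.0024345 mol): C 2.000, H 3.000, N 1.000

C2H3N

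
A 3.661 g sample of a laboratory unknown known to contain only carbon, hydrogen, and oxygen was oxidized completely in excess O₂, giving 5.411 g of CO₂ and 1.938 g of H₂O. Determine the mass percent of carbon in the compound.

40.34%

mol C = 5.411 g CO₂ ÷ 44.009 g/mol = 0.12295 mol
mol H = 2 × 1.938 g H₂O ÷ 18.015 g/mol = 0.21515 mol
mass O = 3.661 − (1.4768 + 0.21688) = 1.9673 g → mol O = 1.9673 ÷ 15.999 = 0.12297 mol
mass % C = 1.4768 g ÷ 3.661 g × 100%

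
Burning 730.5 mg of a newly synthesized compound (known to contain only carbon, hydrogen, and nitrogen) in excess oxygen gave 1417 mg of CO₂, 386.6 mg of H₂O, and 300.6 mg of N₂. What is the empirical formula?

C3H4N2

mol C = 1.417 g CO₂ ÷ 44.009 g/mol = 0.032198 mol
mol H = 2 × 0.3866 g H₂O ÷ 18.015 g/mol = 0.042920 mol
mol N = 2 × 0.3006 g N₂ ÷ 28.014 g/mol = 0.021461 mol
Divide by the smallest (0.021461 mol): C 1.500, H 2.000, N 1.000
Multiplying each by 2 gives whole numbers: C 3.00, H 4.00, N 2.00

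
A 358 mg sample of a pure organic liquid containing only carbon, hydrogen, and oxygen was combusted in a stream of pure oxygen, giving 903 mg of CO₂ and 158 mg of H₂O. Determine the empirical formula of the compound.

C7H6O2

mol C = 0.903 g CO₂ ÷ 44.009 g/mol = 0.02052 mol
mol H = 2 × 0.158 g H₂O ÷ 18.015 g/mol = 0.01754 mol
mass O = 0.358 − (0.2464 + 0.01768) = 0.09387 g → mol O = 0.09387 ÷ 15.999 = 0.005867 mol
Divide by the smallest (0.005867 mol): C 3.497, H 2.990, O 1.000
Multiplying each by 2 gives whole numbers: C 6.99, H 5.98, O 2.00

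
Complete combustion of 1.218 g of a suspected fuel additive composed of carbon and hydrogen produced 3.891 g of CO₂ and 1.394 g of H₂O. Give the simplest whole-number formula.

mol C = 3.891 g CO₂ ÷ 44.009 g/mol = 0.088414 mol
mol H = 2 × 1.394 g H₂O ÷ 18.015 g/mol = 0.15476 mol
Divide by the smallest (0.088414 mol): C 1.000, H 1.750
Multiplying each by 4 gives whole numbers: C 4.00, H 7.00

C4H7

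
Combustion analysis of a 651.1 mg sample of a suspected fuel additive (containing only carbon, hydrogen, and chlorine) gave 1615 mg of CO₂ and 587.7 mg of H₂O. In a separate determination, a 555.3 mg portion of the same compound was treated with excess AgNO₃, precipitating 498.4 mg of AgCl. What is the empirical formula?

mol C = 1.615 g CO₂ ÷ 44.009 g/mol = 0.036697 mol
mol H = 2 × 0.5877 g H₂O ÷ 18.015 g/mol = 0.065246 mol
From the AgCl data: mol Cl per gram of compound = (0.4984 ÷ 143.318) ÷ 0.5553 = 0.0062625 mol/g, so in the 0.6511 g combustion sample mol Cl = 0.0040775 mol
Divide by the smallest (0.0040775 mol): C 9.000, H 16.001, Cl 1.000

C9H16Cl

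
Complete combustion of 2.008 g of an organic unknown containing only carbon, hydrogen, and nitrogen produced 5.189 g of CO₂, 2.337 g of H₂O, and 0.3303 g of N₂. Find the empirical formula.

C5H11N

mol C = 5.189 g CO₂ ÷ 44.009 g/mol = 0.11791 mol
mol H = 2 × 2.337 g H₂O ÷ 18.015 g/mol = 0.25945 mol
mol N = 2 × 0.3303 g N₂ ÷ 28.014 g/mol = 0.023581 mol
Divide by the smallest (0.023581 mol): C 5.000, H 11.002, N 1.000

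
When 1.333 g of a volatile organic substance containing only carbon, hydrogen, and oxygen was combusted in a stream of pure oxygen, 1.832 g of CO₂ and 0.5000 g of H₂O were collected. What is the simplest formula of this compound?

mol C = 1.832 g CO₂ ÷ 44.009 g/mol = 0.041628 mol
mol H = 2 × 0.5000 g H₂O ÷ 18.015 g/mol = 0.055509 mol
mass O = 1.333 − (0.49999 + 0.055953) = 0.77705 g → mol O = 0.77705 ÷ 15.999 = 0.048569 mol
Divide by the smallest (0.041628 mol): C 1.000, H 1.333, O 1.167
Multiplying each by 6 gives whole numbers: C 6.00, H 8.00, O 7.00

C6H8O7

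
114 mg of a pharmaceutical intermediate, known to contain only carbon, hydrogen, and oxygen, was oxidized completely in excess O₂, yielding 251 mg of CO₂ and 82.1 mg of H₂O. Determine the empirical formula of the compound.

C5H8O2

mol C = 0.251 g CO₂ ÷ 44.009 g/mol = 0.005703 mol
mol H = 2 × 0.0821 g H₂O ÷ 18.015 g/mol = 0.009115 mol
mass O = 0.114 − (0.06850 + 0.009188) = 0.03631 g → mol O = 0.03631 ÷ 15.999 = 0.002269 mol
Divide by the smallest (0.002269 mol): C 2.513, H 4.016, O 1.000
Multiplying each by 2 gives whole numbers: C 5.03, H 8.03, O 2.00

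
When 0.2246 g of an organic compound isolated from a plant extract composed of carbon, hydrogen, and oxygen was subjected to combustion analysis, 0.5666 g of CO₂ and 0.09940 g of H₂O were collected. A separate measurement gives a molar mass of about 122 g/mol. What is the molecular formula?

C7H6O2

mol C = 0.5666 g CO₂ ÷ 44.009 g/mol = 0.012875 mol
mol H = 2 × 0.09940 g H₂O ÷ 18.015 g/mol = 0.011035 mol
mass O = 0.2246 − (0.15464 + 0.011124) = 0.058839 g → mol O = 0.058839 ÷ 15.999 = 0.0036777 mol
Divide by the smallest (0.0036777 mol): C 3.501, H 3.001, O 1.000
Multiplying each by 2 gives whole numbers: C 7.00, H 6.00, O 2.00
Empirical formula: C7H6O2
Empirical-formula mass = 122.12 g/mol; 122 ÷ 122.12 ≈ 1, so the molecular formula is C7H6O2.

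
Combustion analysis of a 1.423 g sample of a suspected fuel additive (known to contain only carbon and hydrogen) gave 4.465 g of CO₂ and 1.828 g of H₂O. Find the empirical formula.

mol C = 4.465 g CO₂ ÷ 44.009 g/mol = 0.10146 mol
mol H = 2 × 1.828 g H₂O ÷ 18.015 g/mol = 0.20294 mol
Divide by the smallest (0.10146 mol): C 1.000, H 2.000

CH2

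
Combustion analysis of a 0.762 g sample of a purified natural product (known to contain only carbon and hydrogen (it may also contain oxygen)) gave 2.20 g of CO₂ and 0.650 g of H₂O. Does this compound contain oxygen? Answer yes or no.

yes

mol C = 2.20 g CO₂ ÷ 44.009 g/mol = 0.04999 mol
mol H = 2 × 0.650 g H₂O ÷ 18.015 g/mol = 0.07216 mol
C and H account for only 0.6732 g of the 0.762 g sample; the remaining 0.08883 g must be oxygen.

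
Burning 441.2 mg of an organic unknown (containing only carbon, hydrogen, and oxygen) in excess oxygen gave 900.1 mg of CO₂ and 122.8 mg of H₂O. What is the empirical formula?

C9H6O5

mol C = 0.9001 g CO₂ ÷ 44.009 g/mol = 0.020453 mol
mol H = 2 × 0.1228 g H₂O ÷ 18.015 g/mol = 0.013633 mol
mass O = 0.4412 − (0.24566 + 0.013742) = 0.18180 g → mol O = 0.18180 ÷ 15.999 = 0.011363 mol
Divide by the smallest (0.011363 mol): C 1.800, H 1.200, O 1.000
Multiplying each by 5 gives whole numbers: C 9.00, H 6.00, O 5.00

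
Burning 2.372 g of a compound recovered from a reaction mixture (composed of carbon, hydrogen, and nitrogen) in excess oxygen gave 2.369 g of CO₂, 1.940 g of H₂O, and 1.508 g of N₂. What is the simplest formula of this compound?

CH4N2

mol C = 2.369 g CO₂ ÷ 44.009 g/mol = 0.053830 mol
mol H = 2 × 1.940 g H₂O ÷ 18.015 g/mol = 0.21538 mol
mol N = 2 × 1.508 g N₂ ÷ 28.014 g/mol = 0.10766 mol
Divide by the smallest (0.053830 mol): C 1.000, H 4.001, N 2.000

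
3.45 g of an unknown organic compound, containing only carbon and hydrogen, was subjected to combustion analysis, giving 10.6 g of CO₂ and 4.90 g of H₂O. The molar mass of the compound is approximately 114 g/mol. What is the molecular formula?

C8H18

mol C = 10.6 g CO₂ ÷ 44.009 g/mol = 0.2409 mol
mol H = 2 × 4.90 g H₂O ÷ 18.015 g/mol = 0.5440 mol
Divide by the smallest (0.2409 mol): C 1.000, H 2.259
Multiplying each by 4 gives whole numbers: C 4.00, H 9.03
Empirical formula: C4H9
Empirical-formula mass = 57.12 g/mol; 114 ÷ 57.12 ≈ 2, so the molecular formula is C8H18.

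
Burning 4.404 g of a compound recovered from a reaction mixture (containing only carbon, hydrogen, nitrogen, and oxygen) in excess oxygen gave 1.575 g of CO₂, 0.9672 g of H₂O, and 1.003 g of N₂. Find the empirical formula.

mol C = 1.575 g CO₂ ÷ 44.009 g/mol = 0.035788 mol
mol H = 2 × 0.9672 g H₂O ÷ 18.015 g/mol = 0.10738 mol
mol N = 2 × 1.003 g N₂ ÷ 28.014 g/mol = 0.071607 mol
mass O = 4.404 − (0.42985 + 0.10824 + 1.0030) = 2.8629 g → mol O = 2.8629 ÷ 15.999 = 0.17894 mol
Divide by the smallest (0.035788 mol): C 1.000, H 3.000, N 2.001, O 5.000

CH3N2O5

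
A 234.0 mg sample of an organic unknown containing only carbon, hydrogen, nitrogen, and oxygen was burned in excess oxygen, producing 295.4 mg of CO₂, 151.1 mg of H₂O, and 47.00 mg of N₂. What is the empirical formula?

mol C = 0.2954 g CO₂ ÷ 44.009 g/mol = 0.0067123 mol
mol H = 2 × 0.1511 g H₂O ÷ 18.015 g/mol = 0.016775 mol
mol N = 2 × 0.04700 g N₂ ÷ 28.014 g/mol = 0.0033555 mol
mass O = 0.2340 − (0.080621 + 0.016909 + 0.047000) = 0.089470 g → mol O = 0.089470 ÷ 15.999 = 0.0055922 mol
Divide by the smallest (0.0033555 mol): C 2.000, H 4.999, N 1.000, O 1.667
Multiplying each by 3 gives whole numbers: C 6.00, H 15.00, N 3.00, O 5.00

C6H15N3O5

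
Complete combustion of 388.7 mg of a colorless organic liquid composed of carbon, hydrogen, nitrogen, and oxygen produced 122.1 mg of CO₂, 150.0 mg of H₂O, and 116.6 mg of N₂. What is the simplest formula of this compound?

CH6N3O5

mol C = 0.1221 g CO₂ ÷ 44.009 g/mol = 0.0027744 mol
mol H = 2 × 0.1500 g H₂O ÷ 18.015 g/mol = 0.016653 mol
mol N = 2 × 0.1166 g N₂ ÷ 28.014 g/mol = 0.0083244 mol
mass O = 0.3887 − (0.033324 + 0.016786 + 0.11660) = 0.22199 g → mol O = 0.22199 ÷ 15.999 = 0.013875 mol
Divide by the smallest (0.0027744 mol): C 1.000, H 6.002, N 3.000, O 5.001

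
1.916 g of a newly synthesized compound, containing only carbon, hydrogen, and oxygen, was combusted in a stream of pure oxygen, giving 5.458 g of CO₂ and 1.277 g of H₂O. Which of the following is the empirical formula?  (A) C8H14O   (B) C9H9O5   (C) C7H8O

mol C = 5.458 g CO₂ ÷ 44.009 g/mol = 0.12402 mol
mol H = 2 × 1.277 g H₂O ÷ 18.015 g/mol = 0.14177 mol
mass O = 1.916 − (1.4896 + 0.14290) = 0.28349 g → mol O = 0.28349 ÷ 15.999 = 0.017719 mol
Divide by the smallest (0.017719 mol): C 6.999, H 8.001, O 1.000

(C) C7H8O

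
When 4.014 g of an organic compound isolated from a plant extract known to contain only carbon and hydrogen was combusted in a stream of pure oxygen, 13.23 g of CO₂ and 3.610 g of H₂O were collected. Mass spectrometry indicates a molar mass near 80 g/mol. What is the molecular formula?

C6H8

mol C = 13.23 g CO₂ ÷ 44.009 g/mol = 0.30062 mol
mol H = 2 × 3.610 g H₂O ÷ 18.015 g/mol = 0.40078 mol
Divide by the smallest (0.30062 mol): C 1.000, H 1.333
Multiplying each by 3 gives whole numbers: C 3.00, H 4.00
Empirical formula: C3H4
Empirical-formula mass = 40.06 g/mol; 80 ÷ 40.06 ≈ 2, so the molecular formula is C6H8.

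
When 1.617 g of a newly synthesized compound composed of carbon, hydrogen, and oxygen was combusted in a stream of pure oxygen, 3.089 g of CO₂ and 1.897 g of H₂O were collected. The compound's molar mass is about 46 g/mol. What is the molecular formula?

mol C = 3.089 g CO₂ ÷ 44.009 g/mol = 0.070190 mol
mol H = 2 × 1.897 g H₂O ÷ 18.015 g/mol = 0.21060 mol
mass O = 1.617 − (0.84305 + 0.21229) = 0.56166 g → mol O = 0.56166 ÷ 15.999 = 0.035106 mol
Divide by the smallest (0.035106 mol): C 1.999, H 5.999, O 1.000
Empirical formula: C2H6O
Empirical-formula mass = 46.07 g/mol; 46 ÷ 46.07 ≈ 1, so the molecular formula is C2H6O.

C2H6O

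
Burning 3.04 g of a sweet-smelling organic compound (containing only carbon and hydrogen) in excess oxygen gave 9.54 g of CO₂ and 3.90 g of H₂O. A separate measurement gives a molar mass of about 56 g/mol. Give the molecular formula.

C4H8

mol C = 9.54 g CO₂ ÷ 44.009 g/mol = 0.2168 mol
mol H = 2 × 3.90 g H₂O ÷ 18.015 g/mol = 0.4330 mol
Divide by the smallest (0.2168 mol): C 1.000, H 1.997
Empirical formula: CH2
Empirical-formula mass = 14.03 g/mol; 56 ÷ 14.03 ≈ 4, so the molecular formula is C4H8.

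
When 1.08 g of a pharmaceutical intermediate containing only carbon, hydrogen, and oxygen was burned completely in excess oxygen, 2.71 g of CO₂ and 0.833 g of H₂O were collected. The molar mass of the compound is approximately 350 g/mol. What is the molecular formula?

mol C = 2.71 g CO₂ ÷ 44.009 g/mol = 0.06158 mol
mol H = 2 × 0.833 g H₂O ÷ 18.015 g/mol = 0.09248 mol
mass O = 1.08 − (0.7396 + 0.09322) = 0.2472 g → mol O = 0.2472 ÷ 15.999 = 0.01545 mol
Divide by the smallest (0.01545 mol): C 3.986, H 5.986, O 1.000
Empirical formula: C4H6O
Empirical-formula mass = 70.09 g/mol; 350 ÷ 70.09 ≈ 5, so the molecular formula is C20H30O5.

C20H30O5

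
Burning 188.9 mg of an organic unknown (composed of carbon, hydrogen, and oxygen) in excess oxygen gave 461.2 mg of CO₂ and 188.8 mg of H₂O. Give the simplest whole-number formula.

mol C = 0.4612 g CO₂ ÷ 44.009 g/mol = 0.010480 mol
mol H = 2 × 0.1888 g H₂O ÷ 18.015 g/mol = 0.020960 mol
mass O = 0.1889 − (0.12587 + 0.021128) = 0.041901 g → mol O = 0.041901 ÷ 15.999 = 0.0026190 mol
Divide by the smallest (0.0026190 mol): C 4.001, H 8.003, O 1.000

C4H8O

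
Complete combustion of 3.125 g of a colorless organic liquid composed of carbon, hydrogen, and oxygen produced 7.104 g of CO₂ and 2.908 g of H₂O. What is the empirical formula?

mol C = 7.104 g CO₂ ÷ 44.009 g/mol = 0.16142 mol
mol H = 2 × 2.908 g H₂O ÷ 18.015 g/mol = 0.32284 mol
mass O = 3.125 − (1.9388 + 0.32542) = 0.86074 g → mol O = 0.86074 ÷ 15.999 = 0.053800 mol
Divide by the smallest (0.053800 mol): C 3.000, H 6.001, O 1.000

C3H6O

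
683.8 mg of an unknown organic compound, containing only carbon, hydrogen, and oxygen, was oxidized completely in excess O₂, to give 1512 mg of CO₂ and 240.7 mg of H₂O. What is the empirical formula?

C9H7O4

mol C = 1.512 g CO₂ ÷ 44.009 g/mol = 0.034357 mol
mol H = 2 × 0.2407 g H₂O ÷ 18.015 g/mol = 0.026722 mol
mass O = 0.6838 − (0.41266 + 0.026936) = 0.24421 g → mol O = 0.24421 ÷ 15.999 = 0.015264 mol
Divide by the smallest (0.015264 mol): C 2.251, H 1.751, O 1.000
Multiplying each by 4 gives whole numbers: C 9.00, H 7.00, O 4.00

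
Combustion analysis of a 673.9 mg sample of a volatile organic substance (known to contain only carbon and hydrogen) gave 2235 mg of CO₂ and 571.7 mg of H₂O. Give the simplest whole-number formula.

mol C = 2.235 g CO₂ ÷ 44.009 g/mol = 0.050785 mol
mol H = 2 × 0.5717 g H₂O ÷ 18.015 g/mol = 0.063469 mol
Divide by the smallest (0.050785 mol): C 1.000, H 1.250
Multiplying each by 4 gives whole numbers: C 4.00, H 5.00

C4H5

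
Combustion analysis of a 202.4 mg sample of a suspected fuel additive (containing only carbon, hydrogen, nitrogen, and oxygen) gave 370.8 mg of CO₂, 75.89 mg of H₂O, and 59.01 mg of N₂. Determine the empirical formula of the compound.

C4H4N2O

mol C = 0.3708 g CO₂ ÷ 44.009 g/mol = 0.0084255 mol
mol H = 2 × 0.07589 g H₂O ÷ 18.015 g/mol = 0.0084252 mol
mol N = 2 × 0.05901 g N₂ ÷ 28.014 g/mol = 0.0042129 mol
mass O = 0.2024 − (0.10120 + 0.0084926 + 0.059010) = 0.033698 g → mol O = 0.033698 ÷ 15.999 = 0.0021063 mol
Divide by the smallest (0.0021063 mol): C 4.000, H 4.000, N 2.000, O 1.000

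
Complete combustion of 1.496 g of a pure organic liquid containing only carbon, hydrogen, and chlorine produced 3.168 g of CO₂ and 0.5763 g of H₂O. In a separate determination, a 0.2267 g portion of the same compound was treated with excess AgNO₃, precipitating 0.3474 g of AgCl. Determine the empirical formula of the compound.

mol C = 3.168 g CO₂ ÷ 44.009 g/mol = 0.071985 mol
mol H = 2 × 0.5763 g H₂O ÷ 18.015 g/mol = 0.063980 mol
From the AgCl data: mol Cl per gram of compound = (0.3474 ÷ 143.318) ÷ 0.2267 = 0.010692 mol/g, so in the 1.496 g combustion sample mol Cl = 0.015996 mol
Divide by the smallest (0.015996 mol): C 4.500, H 4.000, Cl 1.000
Multiplying each by 2 gives whole numbers: C 9.00, H 8.00, Cl 2.00

C9H8Cl2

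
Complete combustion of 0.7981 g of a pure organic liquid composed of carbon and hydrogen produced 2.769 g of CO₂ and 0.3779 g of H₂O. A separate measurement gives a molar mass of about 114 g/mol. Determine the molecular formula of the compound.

C9H6

mol C = 2.769 g CO₂ ÷ 44.009 g/mol = 0.062919 mol
mol H = 2 × 0.3779 g H₂O ÷ 18.015 g/mol = 0.041954 mol
Divide by the smallest (0.041954 mol): C 1.500, H 1.000
Multiplying each by 2 gives whole numbers: C 3.00, H 2.00
Empirical formula: C3H2
Empirical-formula mass = 38.05 g/mol; 114 ÷ 38.05 ≈ 3, so the molecular formula is C9H6.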